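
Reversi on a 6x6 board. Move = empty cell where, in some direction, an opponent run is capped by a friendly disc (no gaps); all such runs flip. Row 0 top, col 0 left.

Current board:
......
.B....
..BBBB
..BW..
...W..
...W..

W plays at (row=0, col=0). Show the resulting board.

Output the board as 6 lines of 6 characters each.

Answer: W.....
.W....
..WBBB
..BW..
...W..
...W..

Derivation:
Place W at (0,0); scan 8 dirs for brackets.
Dir NW: edge -> no flip
Dir N: edge -> no flip
Dir NE: edge -> no flip
Dir W: edge -> no flip
Dir E: first cell '.' (not opp) -> no flip
Dir SW: edge -> no flip
Dir S: first cell '.' (not opp) -> no flip
Dir SE: opp run (1,1) (2,2) capped by W -> flip
All flips: (1,1) (2,2)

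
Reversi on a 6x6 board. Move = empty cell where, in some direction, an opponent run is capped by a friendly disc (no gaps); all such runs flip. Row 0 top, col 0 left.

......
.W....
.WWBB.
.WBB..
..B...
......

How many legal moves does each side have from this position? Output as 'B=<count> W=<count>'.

-- B to move --
(0,0): flips 2 -> legal
(0,1): no bracket -> illegal
(0,2): no bracket -> illegal
(1,0): flips 1 -> legal
(1,2): flips 1 -> legal
(1,3): no bracket -> illegal
(2,0): flips 3 -> legal
(3,0): flips 1 -> legal
(4,0): no bracket -> illegal
(4,1): no bracket -> illegal
B mobility = 5
-- W to move --
(1,2): no bracket -> illegal
(1,3): no bracket -> illegal
(1,4): no bracket -> illegal
(1,5): no bracket -> illegal
(2,5): flips 2 -> legal
(3,4): flips 2 -> legal
(3,5): no bracket -> illegal
(4,1): no bracket -> illegal
(4,3): flips 1 -> legal
(4,4): flips 1 -> legal
(5,1): no bracket -> illegal
(5,2): flips 2 -> legal
(5,3): flips 1 -> legal
W mobility = 6

Answer: B=5 W=6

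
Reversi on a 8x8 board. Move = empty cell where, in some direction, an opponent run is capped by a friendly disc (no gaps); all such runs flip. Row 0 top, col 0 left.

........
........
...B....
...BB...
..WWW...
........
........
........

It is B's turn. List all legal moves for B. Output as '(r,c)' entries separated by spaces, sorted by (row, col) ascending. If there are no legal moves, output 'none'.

Answer: (5,1) (5,2) (5,3) (5,4) (5,5)

Derivation:
(3,1): no bracket -> illegal
(3,2): no bracket -> illegal
(3,5): no bracket -> illegal
(4,1): no bracket -> illegal
(4,5): no bracket -> illegal
(5,1): flips 1 -> legal
(5,2): flips 1 -> legal
(5,3): flips 1 -> legal
(5,4): flips 1 -> legal
(5,5): flips 1 -> legal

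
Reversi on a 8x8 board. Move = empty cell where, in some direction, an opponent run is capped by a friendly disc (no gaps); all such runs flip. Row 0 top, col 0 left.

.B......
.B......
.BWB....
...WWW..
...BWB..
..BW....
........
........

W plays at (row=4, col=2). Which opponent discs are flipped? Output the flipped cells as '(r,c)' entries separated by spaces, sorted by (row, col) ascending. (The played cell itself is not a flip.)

Dir NW: first cell '.' (not opp) -> no flip
Dir N: first cell '.' (not opp) -> no flip
Dir NE: first cell 'W' (not opp) -> no flip
Dir W: first cell '.' (not opp) -> no flip
Dir E: opp run (4,3) capped by W -> flip
Dir SW: first cell '.' (not opp) -> no flip
Dir S: opp run (5,2), next='.' -> no flip
Dir SE: first cell 'W' (not opp) -> no flip

Answer: (4,3)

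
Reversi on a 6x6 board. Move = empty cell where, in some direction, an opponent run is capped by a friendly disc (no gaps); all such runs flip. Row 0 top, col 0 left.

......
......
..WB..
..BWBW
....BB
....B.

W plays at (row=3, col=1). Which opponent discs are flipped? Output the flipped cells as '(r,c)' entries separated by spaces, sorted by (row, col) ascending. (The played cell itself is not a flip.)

Dir NW: first cell '.' (not opp) -> no flip
Dir N: first cell '.' (not opp) -> no flip
Dir NE: first cell 'W' (not opp) -> no flip
Dir W: first cell '.' (not opp) -> no flip
Dir E: opp run (3,2) capped by W -> flip
Dir SW: first cell '.' (not opp) -> no flip
Dir S: first cell '.' (not opp) -> no flip
Dir SE: first cell '.' (not opp) -> no flip

Answer: (3,2)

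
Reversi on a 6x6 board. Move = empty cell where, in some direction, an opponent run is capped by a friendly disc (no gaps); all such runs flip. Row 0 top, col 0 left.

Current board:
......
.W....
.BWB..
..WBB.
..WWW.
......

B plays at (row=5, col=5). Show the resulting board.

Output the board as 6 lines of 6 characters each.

Answer: ......
.W....
.BWB..
..WBB.
..WWB.
.....B

Derivation:
Place B at (5,5); scan 8 dirs for brackets.
Dir NW: opp run (4,4) capped by B -> flip
Dir N: first cell '.' (not opp) -> no flip
Dir NE: edge -> no flip
Dir W: first cell '.' (not opp) -> no flip
Dir E: edge -> no flip
Dir SW: edge -> no flip
Dir S: edge -> no flip
Dir SE: edge -> no flip
All flips: (4,4)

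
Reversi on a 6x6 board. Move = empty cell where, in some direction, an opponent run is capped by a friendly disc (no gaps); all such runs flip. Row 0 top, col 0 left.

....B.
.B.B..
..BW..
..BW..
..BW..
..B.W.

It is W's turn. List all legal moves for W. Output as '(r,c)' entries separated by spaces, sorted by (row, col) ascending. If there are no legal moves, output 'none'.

(0,0): flips 2 -> legal
(0,1): no bracket -> illegal
(0,2): no bracket -> illegal
(0,3): flips 1 -> legal
(0,5): no bracket -> illegal
(1,0): no bracket -> illegal
(1,2): no bracket -> illegal
(1,4): no bracket -> illegal
(1,5): no bracket -> illegal
(2,0): no bracket -> illegal
(2,1): flips 2 -> legal
(2,4): no bracket -> illegal
(3,1): flips 1 -> legal
(4,1): flips 2 -> legal
(5,1): flips 1 -> legal
(5,3): no bracket -> illegal

Answer: (0,0) (0,3) (2,1) (3,1) (4,1) (5,1)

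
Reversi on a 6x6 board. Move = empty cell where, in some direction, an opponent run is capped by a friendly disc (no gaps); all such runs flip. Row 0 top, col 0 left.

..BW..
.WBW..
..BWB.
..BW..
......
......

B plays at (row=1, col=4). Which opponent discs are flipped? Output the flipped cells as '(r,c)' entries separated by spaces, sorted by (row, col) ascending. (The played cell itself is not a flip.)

Answer: (1,3) (2,3)

Derivation:
Dir NW: opp run (0,3), next=edge -> no flip
Dir N: first cell '.' (not opp) -> no flip
Dir NE: first cell '.' (not opp) -> no flip
Dir W: opp run (1,3) capped by B -> flip
Dir E: first cell '.' (not opp) -> no flip
Dir SW: opp run (2,3) capped by B -> flip
Dir S: first cell 'B' (not opp) -> no flip
Dir SE: first cell '.' (not opp) -> no flip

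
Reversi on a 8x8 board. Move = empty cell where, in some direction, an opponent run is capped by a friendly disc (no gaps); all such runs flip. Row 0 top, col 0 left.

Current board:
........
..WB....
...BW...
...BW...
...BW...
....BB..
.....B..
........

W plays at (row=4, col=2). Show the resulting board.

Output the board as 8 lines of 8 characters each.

Answer: ........
..WB....
...BW...
...WW...
..WWW...
....BB..
.....B..
........

Derivation:
Place W at (4,2); scan 8 dirs for brackets.
Dir NW: first cell '.' (not opp) -> no flip
Dir N: first cell '.' (not opp) -> no flip
Dir NE: opp run (3,3) capped by W -> flip
Dir W: first cell '.' (not opp) -> no flip
Dir E: opp run (4,3) capped by W -> flip
Dir SW: first cell '.' (not opp) -> no flip
Dir S: first cell '.' (not opp) -> no flip
Dir SE: first cell '.' (not opp) -> no flip
All flips: (3,3) (4,3)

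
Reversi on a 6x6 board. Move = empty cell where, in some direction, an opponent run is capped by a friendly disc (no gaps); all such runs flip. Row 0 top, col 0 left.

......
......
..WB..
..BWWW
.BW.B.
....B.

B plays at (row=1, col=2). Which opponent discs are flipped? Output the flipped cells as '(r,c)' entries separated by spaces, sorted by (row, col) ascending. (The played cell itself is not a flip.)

Answer: (2,2)

Derivation:
Dir NW: first cell '.' (not opp) -> no flip
Dir N: first cell '.' (not opp) -> no flip
Dir NE: first cell '.' (not opp) -> no flip
Dir W: first cell '.' (not opp) -> no flip
Dir E: first cell '.' (not opp) -> no flip
Dir SW: first cell '.' (not opp) -> no flip
Dir S: opp run (2,2) capped by B -> flip
Dir SE: first cell 'B' (not opp) -> no flip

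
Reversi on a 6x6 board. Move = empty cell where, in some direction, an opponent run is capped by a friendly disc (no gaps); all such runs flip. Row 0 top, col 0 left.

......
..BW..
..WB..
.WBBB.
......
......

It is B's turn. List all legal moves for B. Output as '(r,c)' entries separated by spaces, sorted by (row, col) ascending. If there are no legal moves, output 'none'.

(0,2): no bracket -> illegal
(0,3): flips 1 -> legal
(0,4): no bracket -> illegal
(1,1): flips 1 -> legal
(1,4): flips 1 -> legal
(2,0): no bracket -> illegal
(2,1): flips 1 -> legal
(2,4): no bracket -> illegal
(3,0): flips 1 -> legal
(4,0): no bracket -> illegal
(4,1): no bracket -> illegal
(4,2): no bracket -> illegal

Answer: (0,3) (1,1) (1,4) (2,1) (3,0)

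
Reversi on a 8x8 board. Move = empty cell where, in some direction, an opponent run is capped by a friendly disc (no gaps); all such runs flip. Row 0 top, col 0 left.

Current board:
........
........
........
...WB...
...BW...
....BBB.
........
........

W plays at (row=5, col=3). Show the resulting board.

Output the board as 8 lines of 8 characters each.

Place W at (5,3); scan 8 dirs for brackets.
Dir NW: first cell '.' (not opp) -> no flip
Dir N: opp run (4,3) capped by W -> flip
Dir NE: first cell 'W' (not opp) -> no flip
Dir W: first cell '.' (not opp) -> no flip
Dir E: opp run (5,4) (5,5) (5,6), next='.' -> no flip
Dir SW: first cell '.' (not opp) -> no flip
Dir S: first cell '.' (not opp) -> no flip
Dir SE: first cell '.' (not opp) -> no flip
All flips: (4,3)

Answer: ........
........
........
...WB...
...WW...
...WBBB.
........
........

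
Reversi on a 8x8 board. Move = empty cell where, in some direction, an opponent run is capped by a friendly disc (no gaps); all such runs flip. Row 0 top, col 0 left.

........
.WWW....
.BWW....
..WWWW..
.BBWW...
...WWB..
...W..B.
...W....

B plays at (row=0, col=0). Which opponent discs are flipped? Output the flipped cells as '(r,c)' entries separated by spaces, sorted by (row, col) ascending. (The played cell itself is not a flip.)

Answer: (1,1) (2,2) (3,3) (4,4)

Derivation:
Dir NW: edge -> no flip
Dir N: edge -> no flip
Dir NE: edge -> no flip
Dir W: edge -> no flip
Dir E: first cell '.' (not opp) -> no flip
Dir SW: edge -> no flip
Dir S: first cell '.' (not opp) -> no flip
Dir SE: opp run (1,1) (2,2) (3,3) (4,4) capped by B -> flip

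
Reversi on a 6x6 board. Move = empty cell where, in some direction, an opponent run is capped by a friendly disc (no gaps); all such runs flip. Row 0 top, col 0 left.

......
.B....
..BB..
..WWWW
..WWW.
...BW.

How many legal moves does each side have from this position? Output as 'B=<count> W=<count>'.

Answer: B=5 W=5

Derivation:
-- B to move --
(2,1): no bracket -> illegal
(2,4): no bracket -> illegal
(2,5): no bracket -> illegal
(3,1): flips 1 -> legal
(4,1): flips 1 -> legal
(4,5): flips 1 -> legal
(5,1): no bracket -> illegal
(5,2): flips 2 -> legal
(5,5): flips 3 -> legal
B mobility = 5
-- W to move --
(0,0): flips 2 -> legal
(0,1): no bracket -> illegal
(0,2): no bracket -> illegal
(1,0): no bracket -> illegal
(1,2): flips 2 -> legal
(1,3): flips 1 -> legal
(1,4): flips 1 -> legal
(2,0): no bracket -> illegal
(2,1): no bracket -> illegal
(2,4): no bracket -> illegal
(3,1): no bracket -> illegal
(5,2): flips 1 -> legal
W mobility = 5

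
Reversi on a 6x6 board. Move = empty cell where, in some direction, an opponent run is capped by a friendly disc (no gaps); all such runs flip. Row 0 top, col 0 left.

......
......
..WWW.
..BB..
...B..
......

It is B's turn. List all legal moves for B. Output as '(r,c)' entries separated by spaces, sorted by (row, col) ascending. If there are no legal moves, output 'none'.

(1,1): flips 1 -> legal
(1,2): flips 1 -> legal
(1,3): flips 1 -> legal
(1,4): flips 1 -> legal
(1,5): flips 1 -> legal
(2,1): no bracket -> illegal
(2,5): no bracket -> illegal
(3,1): no bracket -> illegal
(3,4): no bracket -> illegal
(3,5): no bracket -> illegal

Answer: (1,1) (1,2) (1,3) (1,4) (1,5)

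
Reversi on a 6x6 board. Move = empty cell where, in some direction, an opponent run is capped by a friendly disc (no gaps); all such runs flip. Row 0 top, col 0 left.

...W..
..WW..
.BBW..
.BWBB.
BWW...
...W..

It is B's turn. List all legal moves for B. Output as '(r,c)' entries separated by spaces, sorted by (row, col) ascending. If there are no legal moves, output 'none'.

Answer: (0,1) (0,2) (0,4) (2,4) (4,3) (5,1) (5,2)

Derivation:
(0,1): flips 2 -> legal
(0,2): flips 1 -> legal
(0,4): flips 1 -> legal
(1,1): no bracket -> illegal
(1,4): no bracket -> illegal
(2,4): flips 1 -> legal
(3,0): no bracket -> illegal
(4,3): flips 3 -> legal
(4,4): no bracket -> illegal
(5,0): no bracket -> illegal
(5,1): flips 2 -> legal
(5,2): flips 2 -> legal
(5,4): no bracket -> illegal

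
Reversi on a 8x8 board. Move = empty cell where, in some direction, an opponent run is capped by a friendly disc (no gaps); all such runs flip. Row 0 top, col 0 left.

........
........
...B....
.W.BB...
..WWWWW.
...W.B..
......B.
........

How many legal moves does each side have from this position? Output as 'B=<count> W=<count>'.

-- B to move --
(2,0): no bracket -> illegal
(2,1): no bracket -> illegal
(2,2): no bracket -> illegal
(3,0): no bracket -> illegal
(3,2): no bracket -> illegal
(3,5): flips 1 -> legal
(3,6): no bracket -> illegal
(3,7): flips 1 -> legal
(4,0): no bracket -> illegal
(4,1): no bracket -> illegal
(4,7): no bracket -> illegal
(5,1): flips 1 -> legal
(5,2): flips 1 -> legal
(5,4): flips 1 -> legal
(5,6): flips 1 -> legal
(5,7): no bracket -> illegal
(6,2): no bracket -> illegal
(6,3): flips 2 -> legal
(6,4): no bracket -> illegal
B mobility = 7
-- W to move --
(1,2): flips 2 -> legal
(1,3): flips 2 -> legal
(1,4): no bracket -> illegal
(2,2): flips 1 -> legal
(2,4): flips 2 -> legal
(2,5): flips 1 -> legal
(3,2): no bracket -> illegal
(3,5): no bracket -> illegal
(5,4): no bracket -> illegal
(5,6): no bracket -> illegal
(5,7): no bracket -> illegal
(6,4): flips 1 -> legal
(6,5): flips 1 -> legal
(6,7): no bracket -> illegal
(7,5): no bracket -> illegal
(7,6): no bracket -> illegal
(7,7): flips 2 -> legal
W mobility = 8

Answer: B=7 W=8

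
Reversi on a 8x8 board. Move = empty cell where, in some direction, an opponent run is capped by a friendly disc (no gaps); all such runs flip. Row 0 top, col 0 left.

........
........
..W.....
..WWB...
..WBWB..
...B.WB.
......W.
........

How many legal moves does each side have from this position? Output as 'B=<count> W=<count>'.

Answer: B=8 W=8

Derivation:
-- B to move --
(1,1): no bracket -> illegal
(1,2): no bracket -> illegal
(1,3): no bracket -> illegal
(2,1): flips 1 -> legal
(2,3): flips 1 -> legal
(2,4): no bracket -> illegal
(3,1): flips 3 -> legal
(3,5): flips 1 -> legal
(4,1): flips 1 -> legal
(4,6): no bracket -> illegal
(5,1): no bracket -> illegal
(5,2): no bracket -> illegal
(5,4): flips 2 -> legal
(5,7): no bracket -> illegal
(6,4): no bracket -> illegal
(6,5): flips 1 -> legal
(6,7): no bracket -> illegal
(7,5): no bracket -> illegal
(7,6): flips 1 -> legal
(7,7): no bracket -> illegal
B mobility = 8
-- W to move --
(2,3): no bracket -> illegal
(2,4): flips 1 -> legal
(2,5): no bracket -> illegal
(3,5): flips 2 -> legal
(3,6): no bracket -> illegal
(4,6): flips 2 -> legal
(4,7): no bracket -> illegal
(5,2): no bracket -> illegal
(5,4): flips 1 -> legal
(5,7): flips 1 -> legal
(6,2): flips 1 -> legal
(6,3): flips 2 -> legal
(6,4): flips 1 -> legal
(6,5): no bracket -> illegal
(6,7): no bracket -> illegal
W mobility = 8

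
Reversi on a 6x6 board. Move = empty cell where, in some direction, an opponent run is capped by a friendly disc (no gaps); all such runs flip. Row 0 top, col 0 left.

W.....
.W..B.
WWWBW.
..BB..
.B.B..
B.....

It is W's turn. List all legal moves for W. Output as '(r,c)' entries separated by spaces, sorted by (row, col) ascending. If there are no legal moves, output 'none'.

Answer: (0,4) (4,2) (4,4) (5,4)

Derivation:
(0,3): no bracket -> illegal
(0,4): flips 1 -> legal
(0,5): no bracket -> illegal
(1,2): no bracket -> illegal
(1,3): no bracket -> illegal
(1,5): no bracket -> illegal
(2,5): no bracket -> illegal
(3,0): no bracket -> illegal
(3,1): no bracket -> illegal
(3,4): no bracket -> illegal
(4,0): no bracket -> illegal
(4,2): flips 2 -> legal
(4,4): flips 1 -> legal
(5,1): no bracket -> illegal
(5,2): no bracket -> illegal
(5,3): no bracket -> illegal
(5,4): flips 2 -> legal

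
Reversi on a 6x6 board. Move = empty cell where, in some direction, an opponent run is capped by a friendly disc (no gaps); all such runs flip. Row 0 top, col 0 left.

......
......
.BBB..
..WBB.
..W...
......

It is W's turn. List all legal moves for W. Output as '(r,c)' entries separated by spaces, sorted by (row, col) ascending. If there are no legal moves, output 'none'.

(1,0): flips 1 -> legal
(1,1): no bracket -> illegal
(1,2): flips 1 -> legal
(1,3): no bracket -> illegal
(1,4): flips 1 -> legal
(2,0): no bracket -> illegal
(2,4): flips 1 -> legal
(2,5): no bracket -> illegal
(3,0): no bracket -> illegal
(3,1): no bracket -> illegal
(3,5): flips 2 -> legal
(4,3): no bracket -> illegal
(4,4): no bracket -> illegal
(4,5): no bracket -> illegal

Answer: (1,0) (1,2) (1,4) (2,4) (3,5)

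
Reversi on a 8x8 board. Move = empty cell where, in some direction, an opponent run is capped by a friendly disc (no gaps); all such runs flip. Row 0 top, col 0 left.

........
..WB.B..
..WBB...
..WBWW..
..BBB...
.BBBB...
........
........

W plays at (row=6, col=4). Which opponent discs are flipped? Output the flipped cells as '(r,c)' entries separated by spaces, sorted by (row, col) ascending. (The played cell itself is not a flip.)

Answer: (4,4) (5,4)

Derivation:
Dir NW: opp run (5,3) (4,2), next='.' -> no flip
Dir N: opp run (5,4) (4,4) capped by W -> flip
Dir NE: first cell '.' (not opp) -> no flip
Dir W: first cell '.' (not opp) -> no flip
Dir E: first cell '.' (not opp) -> no flip
Dir SW: first cell '.' (not opp) -> no flip
Dir S: first cell '.' (not opp) -> no flip
Dir SE: first cell '.' (not opp) -> no flip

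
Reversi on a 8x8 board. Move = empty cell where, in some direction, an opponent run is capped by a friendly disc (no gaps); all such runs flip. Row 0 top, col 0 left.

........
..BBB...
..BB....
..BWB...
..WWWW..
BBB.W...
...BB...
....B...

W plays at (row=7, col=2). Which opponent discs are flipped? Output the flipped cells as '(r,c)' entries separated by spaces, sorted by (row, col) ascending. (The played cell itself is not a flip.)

Dir NW: first cell '.' (not opp) -> no flip
Dir N: first cell '.' (not opp) -> no flip
Dir NE: opp run (6,3) capped by W -> flip
Dir W: first cell '.' (not opp) -> no flip
Dir E: first cell '.' (not opp) -> no flip
Dir SW: edge -> no flip
Dir S: edge -> no flip
Dir SE: edge -> no flip

Answer: (6,3)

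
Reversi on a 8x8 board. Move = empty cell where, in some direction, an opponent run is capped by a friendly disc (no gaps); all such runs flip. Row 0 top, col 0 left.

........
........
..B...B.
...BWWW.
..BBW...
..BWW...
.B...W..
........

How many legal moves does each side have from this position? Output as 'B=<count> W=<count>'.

Answer: B=9 W=9

Derivation:
-- B to move --
(2,3): no bracket -> illegal
(2,4): no bracket -> illegal
(2,5): flips 1 -> legal
(2,7): no bracket -> illegal
(3,7): flips 3 -> legal
(4,5): flips 1 -> legal
(4,6): flips 1 -> legal
(4,7): no bracket -> illegal
(5,5): flips 3 -> legal
(5,6): no bracket -> illegal
(6,2): flips 3 -> legal
(6,3): flips 1 -> legal
(6,4): flips 1 -> legal
(6,6): no bracket -> illegal
(7,4): no bracket -> illegal
(7,5): no bracket -> illegal
(7,6): flips 2 -> legal
B mobility = 9
-- W to move --
(1,1): flips 2 -> legal
(1,2): no bracket -> illegal
(1,3): no bracket -> illegal
(1,5): no bracket -> illegal
(1,6): flips 1 -> legal
(1,7): flips 1 -> legal
(2,1): no bracket -> illegal
(2,3): flips 2 -> legal
(2,4): no bracket -> illegal
(2,5): no bracket -> illegal
(2,7): no bracket -> illegal
(3,1): flips 1 -> legal
(3,2): flips 2 -> legal
(3,7): no bracket -> illegal
(4,1): flips 2 -> legal
(5,0): no bracket -> illegal
(5,1): flips 1 -> legal
(6,0): no bracket -> illegal
(6,2): no bracket -> illegal
(6,3): no bracket -> illegal
(7,0): flips 3 -> legal
(7,1): no bracket -> illegal
(7,2): no bracket -> illegal
W mobility = 9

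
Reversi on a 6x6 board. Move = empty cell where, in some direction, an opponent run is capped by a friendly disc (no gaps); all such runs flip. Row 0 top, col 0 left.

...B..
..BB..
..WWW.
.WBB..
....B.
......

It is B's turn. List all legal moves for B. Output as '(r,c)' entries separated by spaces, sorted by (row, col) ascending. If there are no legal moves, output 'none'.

Answer: (1,1) (1,4) (1,5) (3,0) (3,4) (3,5) (4,0)

Derivation:
(1,1): flips 1 -> legal
(1,4): flips 1 -> legal
(1,5): flips 1 -> legal
(2,0): no bracket -> illegal
(2,1): no bracket -> illegal
(2,5): no bracket -> illegal
(3,0): flips 1 -> legal
(3,4): flips 1 -> legal
(3,5): flips 1 -> legal
(4,0): flips 2 -> legal
(4,1): no bracket -> illegal
(4,2): no bracket -> illegal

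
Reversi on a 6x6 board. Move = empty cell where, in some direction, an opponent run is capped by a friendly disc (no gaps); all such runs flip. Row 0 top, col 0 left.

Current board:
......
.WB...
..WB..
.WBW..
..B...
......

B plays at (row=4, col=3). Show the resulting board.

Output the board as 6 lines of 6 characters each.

Answer: ......
.WB...
..WB..
.WBB..
..BB..
......

Derivation:
Place B at (4,3); scan 8 dirs for brackets.
Dir NW: first cell 'B' (not opp) -> no flip
Dir N: opp run (3,3) capped by B -> flip
Dir NE: first cell '.' (not opp) -> no flip
Dir W: first cell 'B' (not opp) -> no flip
Dir E: first cell '.' (not opp) -> no flip
Dir SW: first cell '.' (not opp) -> no flip
Dir S: first cell '.' (not opp) -> no flip
Dir SE: first cell '.' (not opp) -> no flip
All flips: (3,3)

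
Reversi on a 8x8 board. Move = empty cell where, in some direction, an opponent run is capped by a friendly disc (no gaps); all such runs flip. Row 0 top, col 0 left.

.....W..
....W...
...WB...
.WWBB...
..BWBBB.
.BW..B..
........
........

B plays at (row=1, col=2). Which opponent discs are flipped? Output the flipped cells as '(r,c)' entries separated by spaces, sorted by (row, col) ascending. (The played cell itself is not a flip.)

Dir NW: first cell '.' (not opp) -> no flip
Dir N: first cell '.' (not opp) -> no flip
Dir NE: first cell '.' (not opp) -> no flip
Dir W: first cell '.' (not opp) -> no flip
Dir E: first cell '.' (not opp) -> no flip
Dir SW: first cell '.' (not opp) -> no flip
Dir S: first cell '.' (not opp) -> no flip
Dir SE: opp run (2,3) capped by B -> flip

Answer: (2,3)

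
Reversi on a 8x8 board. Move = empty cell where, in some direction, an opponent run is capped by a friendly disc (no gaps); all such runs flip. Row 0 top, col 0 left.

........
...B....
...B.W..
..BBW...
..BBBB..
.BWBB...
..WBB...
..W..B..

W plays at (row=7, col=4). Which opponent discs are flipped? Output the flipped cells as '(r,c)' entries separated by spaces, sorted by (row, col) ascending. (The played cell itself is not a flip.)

Dir NW: opp run (6,3) capped by W -> flip
Dir N: opp run (6,4) (5,4) (4,4) capped by W -> flip
Dir NE: first cell '.' (not opp) -> no flip
Dir W: first cell '.' (not opp) -> no flip
Dir E: opp run (7,5), next='.' -> no flip
Dir SW: edge -> no flip
Dir S: edge -> no flip
Dir SE: edge -> no flip

Answer: (4,4) (5,4) (6,3) (6,4)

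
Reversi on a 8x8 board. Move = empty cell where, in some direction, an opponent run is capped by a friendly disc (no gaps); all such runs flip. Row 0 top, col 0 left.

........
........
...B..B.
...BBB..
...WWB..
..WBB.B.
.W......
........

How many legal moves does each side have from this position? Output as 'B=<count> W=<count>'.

-- B to move --
(3,2): flips 1 -> legal
(4,1): no bracket -> illegal
(4,2): flips 2 -> legal
(5,0): no bracket -> illegal
(5,1): flips 1 -> legal
(5,5): flips 1 -> legal
(6,0): no bracket -> illegal
(6,2): no bracket -> illegal
(6,3): no bracket -> illegal
(7,0): flips 3 -> legal
(7,1): no bracket -> illegal
(7,2): no bracket -> illegal
B mobility = 5
-- W to move --
(1,2): no bracket -> illegal
(1,3): flips 2 -> legal
(1,4): no bracket -> illegal
(1,5): no bracket -> illegal
(1,6): no bracket -> illegal
(1,7): flips 2 -> legal
(2,2): flips 1 -> legal
(2,4): flips 1 -> legal
(2,5): flips 1 -> legal
(2,7): no bracket -> illegal
(3,2): no bracket -> illegal
(3,6): no bracket -> illegal
(3,7): no bracket -> illegal
(4,2): no bracket -> illegal
(4,6): flips 1 -> legal
(4,7): no bracket -> illegal
(5,5): flips 2 -> legal
(5,7): no bracket -> illegal
(6,2): flips 1 -> legal
(6,3): flips 1 -> legal
(6,4): flips 1 -> legal
(6,5): flips 1 -> legal
(6,6): no bracket -> illegal
(6,7): no bracket -> illegal
W mobility = 11

Answer: B=5 W=11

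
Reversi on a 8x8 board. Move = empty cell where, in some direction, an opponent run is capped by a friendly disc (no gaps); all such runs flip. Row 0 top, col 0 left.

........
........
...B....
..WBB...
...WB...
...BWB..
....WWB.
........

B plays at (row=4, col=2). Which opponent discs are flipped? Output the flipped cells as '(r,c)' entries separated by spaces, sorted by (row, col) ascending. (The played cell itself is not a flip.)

Answer: (4,3)

Derivation:
Dir NW: first cell '.' (not opp) -> no flip
Dir N: opp run (3,2), next='.' -> no flip
Dir NE: first cell 'B' (not opp) -> no flip
Dir W: first cell '.' (not opp) -> no flip
Dir E: opp run (4,3) capped by B -> flip
Dir SW: first cell '.' (not opp) -> no flip
Dir S: first cell '.' (not opp) -> no flip
Dir SE: first cell 'B' (not opp) -> no flip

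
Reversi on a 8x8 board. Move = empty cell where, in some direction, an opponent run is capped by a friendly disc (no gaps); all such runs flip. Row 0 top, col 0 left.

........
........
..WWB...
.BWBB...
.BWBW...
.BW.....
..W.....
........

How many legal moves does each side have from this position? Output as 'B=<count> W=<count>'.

-- B to move --
(1,1): flips 1 -> legal
(1,2): flips 1 -> legal
(1,3): flips 2 -> legal
(1,4): flips 2 -> legal
(2,1): flips 3 -> legal
(3,5): no bracket -> illegal
(4,5): flips 1 -> legal
(5,3): flips 2 -> legal
(5,4): flips 1 -> legal
(5,5): flips 1 -> legal
(6,1): flips 1 -> legal
(6,3): flips 1 -> legal
(7,1): no bracket -> illegal
(7,2): no bracket -> illegal
(7,3): flips 1 -> legal
B mobility = 12
-- W to move --
(1,3): no bracket -> illegal
(1,4): flips 2 -> legal
(1,5): flips 2 -> legal
(2,0): flips 1 -> legal
(2,1): no bracket -> illegal
(2,5): flips 3 -> legal
(3,0): flips 2 -> legal
(3,5): flips 2 -> legal
(4,0): flips 3 -> legal
(4,5): flips 1 -> legal
(5,0): flips 2 -> legal
(5,3): flips 2 -> legal
(5,4): flips 1 -> legal
(6,0): flips 1 -> legal
(6,1): no bracket -> illegal
W mobility = 12

Answer: B=12 W=12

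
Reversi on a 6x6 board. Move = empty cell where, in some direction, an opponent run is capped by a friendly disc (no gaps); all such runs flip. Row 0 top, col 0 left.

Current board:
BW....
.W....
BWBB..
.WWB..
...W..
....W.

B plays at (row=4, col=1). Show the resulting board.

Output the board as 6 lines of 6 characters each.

Place B at (4,1); scan 8 dirs for brackets.
Dir NW: first cell '.' (not opp) -> no flip
Dir N: opp run (3,1) (2,1) (1,1) (0,1), next=edge -> no flip
Dir NE: opp run (3,2) capped by B -> flip
Dir W: first cell '.' (not opp) -> no flip
Dir E: first cell '.' (not opp) -> no flip
Dir SW: first cell '.' (not opp) -> no flip
Dir S: first cell '.' (not opp) -> no flip
Dir SE: first cell '.' (not opp) -> no flip
All flips: (3,2)

Answer: BW....
.W....
BWBB..
.WBB..
.B.W..
....W.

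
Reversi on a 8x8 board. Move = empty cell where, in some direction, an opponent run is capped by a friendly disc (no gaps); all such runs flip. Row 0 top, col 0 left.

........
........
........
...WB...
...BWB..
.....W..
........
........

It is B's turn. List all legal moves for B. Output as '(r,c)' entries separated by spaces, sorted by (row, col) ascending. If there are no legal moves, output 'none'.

Answer: (2,3) (3,2) (5,4) (6,5)

Derivation:
(2,2): no bracket -> illegal
(2,3): flips 1 -> legal
(2,4): no bracket -> illegal
(3,2): flips 1 -> legal
(3,5): no bracket -> illegal
(4,2): no bracket -> illegal
(4,6): no bracket -> illegal
(5,3): no bracket -> illegal
(5,4): flips 1 -> legal
(5,6): no bracket -> illegal
(6,4): no bracket -> illegal
(6,5): flips 1 -> legal
(6,6): no bracket -> illegal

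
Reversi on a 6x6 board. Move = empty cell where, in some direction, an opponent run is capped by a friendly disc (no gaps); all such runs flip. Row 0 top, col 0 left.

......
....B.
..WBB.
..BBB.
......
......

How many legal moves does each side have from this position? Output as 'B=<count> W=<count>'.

Answer: B=3 W=3

Derivation:
-- B to move --
(1,1): flips 1 -> legal
(1,2): flips 1 -> legal
(1,3): no bracket -> illegal
(2,1): flips 1 -> legal
(3,1): no bracket -> illegal
B mobility = 3
-- W to move --
(0,3): no bracket -> illegal
(0,4): no bracket -> illegal
(0,5): no bracket -> illegal
(1,2): no bracket -> illegal
(1,3): no bracket -> illegal
(1,5): no bracket -> illegal
(2,1): no bracket -> illegal
(2,5): flips 2 -> legal
(3,1): no bracket -> illegal
(3,5): no bracket -> illegal
(4,1): no bracket -> illegal
(4,2): flips 1 -> legal
(4,3): no bracket -> illegal
(4,4): flips 1 -> legal
(4,5): no bracket -> illegal
W mobility = 3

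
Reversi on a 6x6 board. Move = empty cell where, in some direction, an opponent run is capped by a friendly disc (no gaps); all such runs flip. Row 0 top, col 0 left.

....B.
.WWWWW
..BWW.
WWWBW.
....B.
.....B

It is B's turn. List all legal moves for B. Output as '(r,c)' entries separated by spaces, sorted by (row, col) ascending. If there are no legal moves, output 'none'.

(0,0): flips 1 -> legal
(0,1): no bracket -> illegal
(0,2): flips 1 -> legal
(0,3): flips 2 -> legal
(0,5): no bracket -> illegal
(1,0): no bracket -> illegal
(2,0): no bracket -> illegal
(2,1): no bracket -> illegal
(2,5): flips 2 -> legal
(3,5): flips 1 -> legal
(4,0): flips 1 -> legal
(4,1): no bracket -> illegal
(4,2): flips 1 -> legal
(4,3): no bracket -> illegal
(4,5): no bracket -> illegal

Answer: (0,0) (0,2) (0,3) (2,5) (3,5) (4,0) (4,2)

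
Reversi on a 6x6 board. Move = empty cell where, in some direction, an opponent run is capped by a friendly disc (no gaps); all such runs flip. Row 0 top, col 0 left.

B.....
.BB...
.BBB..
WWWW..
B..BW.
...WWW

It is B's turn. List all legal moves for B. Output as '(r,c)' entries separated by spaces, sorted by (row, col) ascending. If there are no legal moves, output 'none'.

Answer: (2,0) (4,1) (4,2) (4,5)

Derivation:
(2,0): flips 1 -> legal
(2,4): no bracket -> illegal
(3,4): no bracket -> illegal
(3,5): no bracket -> illegal
(4,1): flips 2 -> legal
(4,2): flips 1 -> legal
(4,5): flips 1 -> legal
(5,2): no bracket -> illegal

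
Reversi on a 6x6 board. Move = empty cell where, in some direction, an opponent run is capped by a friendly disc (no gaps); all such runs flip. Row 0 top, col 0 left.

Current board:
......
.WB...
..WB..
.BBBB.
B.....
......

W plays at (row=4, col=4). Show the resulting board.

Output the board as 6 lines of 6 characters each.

Place W at (4,4); scan 8 dirs for brackets.
Dir NW: opp run (3,3) capped by W -> flip
Dir N: opp run (3,4), next='.' -> no flip
Dir NE: first cell '.' (not opp) -> no flip
Dir W: first cell '.' (not opp) -> no flip
Dir E: first cell '.' (not opp) -> no flip
Dir SW: first cell '.' (not opp) -> no flip
Dir S: first cell '.' (not opp) -> no flip
Dir SE: first cell '.' (not opp) -> no flip
All flips: (3,3)

Answer: ......
.WB...
..WB..
.BBWB.
B...W.
......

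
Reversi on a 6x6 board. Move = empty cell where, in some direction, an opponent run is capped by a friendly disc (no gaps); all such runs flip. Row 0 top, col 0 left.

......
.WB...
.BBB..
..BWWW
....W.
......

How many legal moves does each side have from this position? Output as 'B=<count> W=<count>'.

Answer: B=6 W=3

Derivation:
-- B to move --
(0,0): flips 1 -> legal
(0,1): flips 1 -> legal
(0,2): no bracket -> illegal
(1,0): flips 1 -> legal
(2,0): no bracket -> illegal
(2,4): no bracket -> illegal
(2,5): no bracket -> illegal
(4,2): no bracket -> illegal
(4,3): flips 1 -> legal
(4,5): flips 1 -> legal
(5,3): no bracket -> illegal
(5,4): no bracket -> illegal
(5,5): flips 2 -> legal
B mobility = 6
-- W to move --
(0,1): flips 2 -> legal
(0,2): no bracket -> illegal
(0,3): no bracket -> illegal
(1,0): no bracket -> illegal
(1,3): flips 2 -> legal
(1,4): no bracket -> illegal
(2,0): no bracket -> illegal
(2,4): no bracket -> illegal
(3,0): no bracket -> illegal
(3,1): flips 2 -> legal
(4,1): no bracket -> illegal
(4,2): no bracket -> illegal
(4,3): no bracket -> illegal
W mobility = 3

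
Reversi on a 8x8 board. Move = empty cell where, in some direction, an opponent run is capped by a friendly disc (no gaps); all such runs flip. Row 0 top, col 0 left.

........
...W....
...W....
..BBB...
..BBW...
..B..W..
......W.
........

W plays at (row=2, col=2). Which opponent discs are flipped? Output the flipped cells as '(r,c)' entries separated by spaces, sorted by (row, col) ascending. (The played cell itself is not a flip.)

Dir NW: first cell '.' (not opp) -> no flip
Dir N: first cell '.' (not opp) -> no flip
Dir NE: first cell 'W' (not opp) -> no flip
Dir W: first cell '.' (not opp) -> no flip
Dir E: first cell 'W' (not opp) -> no flip
Dir SW: first cell '.' (not opp) -> no flip
Dir S: opp run (3,2) (4,2) (5,2), next='.' -> no flip
Dir SE: opp run (3,3) capped by W -> flip

Answer: (3,3)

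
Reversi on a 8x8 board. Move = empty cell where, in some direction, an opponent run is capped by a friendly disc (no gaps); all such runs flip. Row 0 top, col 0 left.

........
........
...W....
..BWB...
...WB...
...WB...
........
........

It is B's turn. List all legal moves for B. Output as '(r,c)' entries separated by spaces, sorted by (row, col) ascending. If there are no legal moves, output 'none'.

Answer: (1,2) (1,4) (2,2) (4,2) (5,2) (6,2)

Derivation:
(1,2): flips 1 -> legal
(1,3): no bracket -> illegal
(1,4): flips 1 -> legal
(2,2): flips 1 -> legal
(2,4): no bracket -> illegal
(4,2): flips 1 -> legal
(5,2): flips 2 -> legal
(6,2): flips 1 -> legal
(6,3): no bracket -> illegal
(6,4): no bracket -> illegal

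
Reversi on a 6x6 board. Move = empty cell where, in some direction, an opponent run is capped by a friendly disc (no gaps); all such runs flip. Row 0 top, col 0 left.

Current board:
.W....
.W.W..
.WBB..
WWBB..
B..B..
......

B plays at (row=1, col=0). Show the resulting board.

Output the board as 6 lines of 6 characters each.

Answer: .W....
BW.W..
.BBB..
WWBB..
B..B..
......

Derivation:
Place B at (1,0); scan 8 dirs for brackets.
Dir NW: edge -> no flip
Dir N: first cell '.' (not opp) -> no flip
Dir NE: opp run (0,1), next=edge -> no flip
Dir W: edge -> no flip
Dir E: opp run (1,1), next='.' -> no flip
Dir SW: edge -> no flip
Dir S: first cell '.' (not opp) -> no flip
Dir SE: opp run (2,1) capped by B -> flip
All flips: (2,1)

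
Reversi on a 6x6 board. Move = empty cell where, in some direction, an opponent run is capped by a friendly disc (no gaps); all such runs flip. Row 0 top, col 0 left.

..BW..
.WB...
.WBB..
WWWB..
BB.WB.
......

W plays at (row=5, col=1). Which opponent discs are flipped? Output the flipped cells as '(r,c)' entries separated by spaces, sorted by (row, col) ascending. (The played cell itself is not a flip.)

Answer: (4,1)

Derivation:
Dir NW: opp run (4,0), next=edge -> no flip
Dir N: opp run (4,1) capped by W -> flip
Dir NE: first cell '.' (not opp) -> no flip
Dir W: first cell '.' (not opp) -> no flip
Dir E: first cell '.' (not opp) -> no flip
Dir SW: edge -> no flip
Dir S: edge -> no flip
Dir SE: edge -> no flip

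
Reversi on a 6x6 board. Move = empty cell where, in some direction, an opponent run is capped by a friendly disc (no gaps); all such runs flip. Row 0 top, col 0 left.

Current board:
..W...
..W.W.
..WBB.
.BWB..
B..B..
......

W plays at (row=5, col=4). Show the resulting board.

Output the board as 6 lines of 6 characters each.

Answer: ..W...
..W.W.
..WBB.
.BWB..
B..W..
....W.

Derivation:
Place W at (5,4); scan 8 dirs for brackets.
Dir NW: opp run (4,3) capped by W -> flip
Dir N: first cell '.' (not opp) -> no flip
Dir NE: first cell '.' (not opp) -> no flip
Dir W: first cell '.' (not opp) -> no flip
Dir E: first cell '.' (not opp) -> no flip
Dir SW: edge -> no flip
Dir S: edge -> no flip
Dir SE: edge -> no flip
All flips: (4,3)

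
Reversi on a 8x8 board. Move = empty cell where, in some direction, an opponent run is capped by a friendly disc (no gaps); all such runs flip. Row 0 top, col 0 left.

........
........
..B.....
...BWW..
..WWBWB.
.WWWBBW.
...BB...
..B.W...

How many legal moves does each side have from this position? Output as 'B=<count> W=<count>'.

-- B to move --
(2,3): no bracket -> illegal
(2,4): flips 2 -> legal
(2,5): flips 2 -> legal
(2,6): flips 1 -> legal
(3,1): flips 2 -> legal
(3,2): flips 1 -> legal
(3,6): flips 3 -> legal
(4,0): no bracket -> illegal
(4,1): flips 3 -> legal
(4,7): no bracket -> illegal
(5,0): flips 3 -> legal
(5,7): flips 1 -> legal
(6,0): flips 2 -> legal
(6,1): no bracket -> illegal
(6,2): flips 1 -> legal
(6,5): no bracket -> illegal
(6,6): flips 1 -> legal
(6,7): no bracket -> illegal
(7,3): no bracket -> illegal
(7,5): no bracket -> illegal
B mobility = 12
-- W to move --
(1,1): no bracket -> illegal
(1,2): no bracket -> illegal
(1,3): no bracket -> illegal
(2,1): no bracket -> illegal
(2,3): flips 1 -> legal
(2,4): flips 1 -> legal
(3,1): no bracket -> illegal
(3,2): flips 1 -> legal
(3,6): flips 1 -> legal
(3,7): no bracket -> illegal
(4,7): flips 1 -> legal
(5,7): flips 1 -> legal
(6,1): no bracket -> illegal
(6,2): no bracket -> illegal
(6,5): flips 2 -> legal
(6,6): no bracket -> illegal
(7,1): no bracket -> illegal
(7,3): flips 1 -> legal
(7,5): flips 1 -> legal
W mobility = 9

Answer: B=12 W=9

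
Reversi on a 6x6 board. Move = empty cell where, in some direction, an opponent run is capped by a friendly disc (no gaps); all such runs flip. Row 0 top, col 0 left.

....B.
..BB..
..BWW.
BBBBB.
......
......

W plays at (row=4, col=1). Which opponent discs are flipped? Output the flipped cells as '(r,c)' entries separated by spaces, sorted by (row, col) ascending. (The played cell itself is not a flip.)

Answer: (3,2)

Derivation:
Dir NW: opp run (3,0), next=edge -> no flip
Dir N: opp run (3,1), next='.' -> no flip
Dir NE: opp run (3,2) capped by W -> flip
Dir W: first cell '.' (not opp) -> no flip
Dir E: first cell '.' (not opp) -> no flip
Dir SW: first cell '.' (not opp) -> no flip
Dir S: first cell '.' (not opp) -> no flip
Dir SE: first cell '.' (not opp) -> no flip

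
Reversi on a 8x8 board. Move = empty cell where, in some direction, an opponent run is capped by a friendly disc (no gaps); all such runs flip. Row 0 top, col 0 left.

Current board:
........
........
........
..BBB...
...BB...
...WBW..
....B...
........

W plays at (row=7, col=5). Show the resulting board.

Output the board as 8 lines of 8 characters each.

Answer: ........
........
........
..BBB...
...BB...
...WBW..
....W...
.....W..

Derivation:
Place W at (7,5); scan 8 dirs for brackets.
Dir NW: opp run (6,4) capped by W -> flip
Dir N: first cell '.' (not opp) -> no flip
Dir NE: first cell '.' (not opp) -> no flip
Dir W: first cell '.' (not opp) -> no flip
Dir E: first cell '.' (not opp) -> no flip
Dir SW: edge -> no flip
Dir S: edge -> no flip
Dir SE: edge -> no flip
All flips: (6,4)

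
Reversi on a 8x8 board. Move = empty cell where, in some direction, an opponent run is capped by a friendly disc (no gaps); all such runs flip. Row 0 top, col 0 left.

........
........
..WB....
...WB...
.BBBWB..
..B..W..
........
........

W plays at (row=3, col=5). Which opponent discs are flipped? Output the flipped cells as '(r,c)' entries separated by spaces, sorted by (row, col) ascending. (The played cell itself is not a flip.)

Dir NW: first cell '.' (not opp) -> no flip
Dir N: first cell '.' (not opp) -> no flip
Dir NE: first cell '.' (not opp) -> no flip
Dir W: opp run (3,4) capped by W -> flip
Dir E: first cell '.' (not opp) -> no flip
Dir SW: first cell 'W' (not opp) -> no flip
Dir S: opp run (4,5) capped by W -> flip
Dir SE: first cell '.' (not opp) -> no flip

Answer: (3,4) (4,5)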